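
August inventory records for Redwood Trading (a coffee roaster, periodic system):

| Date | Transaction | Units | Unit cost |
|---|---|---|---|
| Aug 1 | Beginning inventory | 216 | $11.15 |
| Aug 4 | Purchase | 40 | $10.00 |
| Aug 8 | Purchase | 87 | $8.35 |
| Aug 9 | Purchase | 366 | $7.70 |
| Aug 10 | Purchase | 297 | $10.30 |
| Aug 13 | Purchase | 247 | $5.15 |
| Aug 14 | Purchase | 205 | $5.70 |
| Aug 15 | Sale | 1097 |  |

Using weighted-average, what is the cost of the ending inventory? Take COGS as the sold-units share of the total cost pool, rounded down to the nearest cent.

Aug 15, sell 1097: 1097/1458 × $11,852.70 → $8,917.97
Ending inventory (cost pool remaining) = $2,934.73

Ending inventory = $2,934.73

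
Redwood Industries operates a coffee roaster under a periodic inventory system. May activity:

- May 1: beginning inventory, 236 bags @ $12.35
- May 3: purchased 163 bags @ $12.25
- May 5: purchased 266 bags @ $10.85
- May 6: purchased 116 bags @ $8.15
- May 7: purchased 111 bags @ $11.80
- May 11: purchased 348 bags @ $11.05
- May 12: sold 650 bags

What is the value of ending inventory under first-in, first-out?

May 12, 650 sold [FIFO — oldest first]: 236 @ $12.35 + 163 @ $12.25 + 251 @ $10.85 = $7,634.70
Ending inventory: 15 @ $10.85 + 116 @ $8.15 + 111 @ $11.80 + 348 @ $11.05 = $6,263.35
Check: goods available $13,898.05 = COGS $7,634.70 + ending $6,263.35

Ending inventory = $6,263.35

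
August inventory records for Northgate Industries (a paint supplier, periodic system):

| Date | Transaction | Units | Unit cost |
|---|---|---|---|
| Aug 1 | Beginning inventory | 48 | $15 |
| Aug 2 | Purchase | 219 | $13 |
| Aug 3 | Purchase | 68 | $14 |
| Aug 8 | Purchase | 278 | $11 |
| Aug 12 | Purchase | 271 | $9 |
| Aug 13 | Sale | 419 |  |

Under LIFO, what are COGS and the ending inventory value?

Aug 13, 419 sold [LIFO — newest first]: 271 @ $9 + 148 @ $11 = $4,067
Ending inventory: 48 @ $15 + 219 @ $13 + 68 @ $14 + 130 @ $11 = $5,949
Check: goods available $10,016 = COGS $4,067 + ending $5,949

COGS = $4,067; ending inventory = $5,949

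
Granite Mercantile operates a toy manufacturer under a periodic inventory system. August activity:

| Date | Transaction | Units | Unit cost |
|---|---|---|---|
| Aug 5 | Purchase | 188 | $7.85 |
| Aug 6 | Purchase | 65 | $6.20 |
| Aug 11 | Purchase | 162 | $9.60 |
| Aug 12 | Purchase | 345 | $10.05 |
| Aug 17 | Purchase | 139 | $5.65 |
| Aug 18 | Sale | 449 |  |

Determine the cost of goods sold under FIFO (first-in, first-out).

Aug 18, 449 sold [FIFO — oldest first]: 188 @ $7.85 + 65 @ $6.20 + 162 @ $9.60 + 34 @ $10.05 = $3,775.70
Ending inventory: 311 @ $10.05 + 139 @ $5.65 = $3,910.90

COGS = $3,775.70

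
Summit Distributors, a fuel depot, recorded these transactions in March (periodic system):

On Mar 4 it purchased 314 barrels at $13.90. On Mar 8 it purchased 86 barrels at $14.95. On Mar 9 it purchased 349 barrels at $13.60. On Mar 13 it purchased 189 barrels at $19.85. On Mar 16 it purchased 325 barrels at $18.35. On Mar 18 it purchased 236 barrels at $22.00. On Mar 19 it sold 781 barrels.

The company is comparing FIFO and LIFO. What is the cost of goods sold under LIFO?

FIFO COGS: 314 @ $13.90 + 86 @ $14.95 + 349 @ $13.60 + 32 @ $19.85 = $11,031.90
LIFO COGS: 236 @ $22.00 + 325 @ $18.35 + 189 @ $19.85 + 31 @ $13.60 = $15,329.00

COGS = $15,329.00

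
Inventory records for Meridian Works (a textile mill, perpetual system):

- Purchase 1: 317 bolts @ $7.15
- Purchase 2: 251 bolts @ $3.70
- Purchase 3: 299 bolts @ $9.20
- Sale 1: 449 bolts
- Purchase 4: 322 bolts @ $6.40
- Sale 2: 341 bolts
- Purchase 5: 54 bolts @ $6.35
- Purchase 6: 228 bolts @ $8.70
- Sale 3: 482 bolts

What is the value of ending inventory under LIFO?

Ending inventory = $1,422.85

Sale 1 (449) [LIFO — newest first]: 299 @ $9.20 + 150 @ $3.70 = $3,305.80
Sale 2 (341) [LIFO — newest first]: 322 @ $6.40 + 19 @ $3.70 = $2,131.10
Sale 3 (482) [LIFO — newest first]: 228 @ $8.70 + 54 @ $6.35 + 82 @ $3.70 + 118 @ $7.15 = $3,473.60
Total COGS = $3,305.80 + $2,131.10 + $3,473.60 = $8,910.50
Ending inventory: 199 @ $7.15 = $1,422.85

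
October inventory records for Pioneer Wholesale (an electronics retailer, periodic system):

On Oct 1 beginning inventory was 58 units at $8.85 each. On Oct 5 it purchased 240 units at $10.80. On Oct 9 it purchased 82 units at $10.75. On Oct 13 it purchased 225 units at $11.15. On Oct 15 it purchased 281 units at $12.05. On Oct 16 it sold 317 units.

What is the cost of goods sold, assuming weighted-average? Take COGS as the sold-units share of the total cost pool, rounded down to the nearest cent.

Oct 16, sell 317: 317/886 × $9,881.60 → $3,535.51
Ending inventory (cost pool remaining) = $6,346.09

COGS = $3,535.51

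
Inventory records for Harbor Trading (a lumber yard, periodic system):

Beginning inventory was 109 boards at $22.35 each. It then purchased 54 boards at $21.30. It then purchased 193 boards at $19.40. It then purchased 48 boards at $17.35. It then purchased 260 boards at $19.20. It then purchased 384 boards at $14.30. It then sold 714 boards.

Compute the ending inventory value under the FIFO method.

Ending inventory = $4,776.20

Sale 1 (714) [FIFO — oldest first]: 109 @ $22.35 + 54 @ $21.30 + 193 @ $19.40 + 48 @ $17.35 + 260 @ $19.20 + 50 @ $14.30 = $13,870.35
Ending inventory: 334 @ $14.30 = $4,776.20
Check: goods available $18,646.55 = COGS $13,870.35 + ending $4,776.20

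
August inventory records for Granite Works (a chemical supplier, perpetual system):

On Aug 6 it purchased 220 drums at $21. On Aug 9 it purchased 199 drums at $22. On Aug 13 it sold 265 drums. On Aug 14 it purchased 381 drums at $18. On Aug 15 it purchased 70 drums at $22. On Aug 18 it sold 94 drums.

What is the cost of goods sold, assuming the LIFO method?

Aug 13, 265 sold [LIFO — newest first]: 199 @ $22 + 66 @ $21 = $5,764
Aug 18, 94 sold [LIFO — newest first]: 70 @ $22 + 24 @ $18 = $1,972
Total COGS = $5,764 + $1,972 = $7,736
Ending inventory: 154 @ $21 + 357 @ $18 = $9,660

COGS = $7,736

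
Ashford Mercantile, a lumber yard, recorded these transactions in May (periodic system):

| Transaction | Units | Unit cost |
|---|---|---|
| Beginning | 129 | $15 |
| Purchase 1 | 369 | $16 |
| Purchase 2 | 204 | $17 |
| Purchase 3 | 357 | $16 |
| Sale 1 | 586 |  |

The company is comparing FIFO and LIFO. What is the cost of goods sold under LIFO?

FIFO COGS: 129 @ $15 + 369 @ $16 + 88 @ $17 = $9,335
LIFO COGS: 357 @ $16 + 204 @ $17 + 25 @ $16 = $9,580

COGS = $9,580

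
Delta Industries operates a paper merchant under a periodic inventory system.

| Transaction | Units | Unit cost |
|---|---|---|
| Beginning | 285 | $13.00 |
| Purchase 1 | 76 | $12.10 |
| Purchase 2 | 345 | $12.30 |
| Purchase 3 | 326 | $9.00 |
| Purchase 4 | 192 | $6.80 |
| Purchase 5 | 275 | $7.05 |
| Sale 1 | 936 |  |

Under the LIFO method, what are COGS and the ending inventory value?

Sale 1 (936) [LIFO — newest first]: 275 @ $7.05 + 192 @ $6.80 + 326 @ $9.00 + 143 @ $12.30 = $7,937.25
Ending inventory: 285 @ $13.00 + 76 @ $12.10 + 202 @ $12.30 = $7,109.20
Check: goods available $15,046.45 = COGS $7,937.25 + ending $7,109.20

COGS = $7,937.25; ending inventory = $7,109.20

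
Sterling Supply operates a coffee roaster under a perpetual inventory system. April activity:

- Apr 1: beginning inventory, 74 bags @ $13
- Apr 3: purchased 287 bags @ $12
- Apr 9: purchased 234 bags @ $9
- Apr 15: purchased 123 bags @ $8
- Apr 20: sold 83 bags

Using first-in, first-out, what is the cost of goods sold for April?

Apr 20, 83 sold [FIFO — oldest first]: 74 @ $13 + 9 @ $12 = $1,070
Ending inventory: 278 @ $12 + 234 @ $9 + 123 @ $8 = $6,426

COGS = $1,070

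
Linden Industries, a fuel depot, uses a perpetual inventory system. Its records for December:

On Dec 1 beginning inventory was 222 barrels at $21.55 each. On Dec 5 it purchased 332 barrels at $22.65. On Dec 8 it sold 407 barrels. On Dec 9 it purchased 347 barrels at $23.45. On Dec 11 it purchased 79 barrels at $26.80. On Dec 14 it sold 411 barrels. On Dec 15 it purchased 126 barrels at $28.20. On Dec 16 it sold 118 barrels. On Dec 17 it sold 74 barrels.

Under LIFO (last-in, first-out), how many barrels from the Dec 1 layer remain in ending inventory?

96

Dec 8, 407 sold [LIFO — newest first]: 332 @ $22.65 + 75 @ $21.55 = $9,136.05
Dec 14, 411 sold [LIFO — newest first]: 79 @ $26.80 + 332 @ $23.45 = $9,902.60
Dec 16, 118 sold [LIFO — newest first]: 118 @ $28.20 = $3,327.60
Dec 17, 74 sold [LIFO — newest first]: 8 @ $28.20 + 15 @ $23.45 + 51 @ $21.55 = $1,676.40
Total COGS = $9,136.05 + $9,902.60 + $3,327.60 + $1,676.40 = $24,042.65
Ending inventory: 96 @ $21.55 = $2,068.80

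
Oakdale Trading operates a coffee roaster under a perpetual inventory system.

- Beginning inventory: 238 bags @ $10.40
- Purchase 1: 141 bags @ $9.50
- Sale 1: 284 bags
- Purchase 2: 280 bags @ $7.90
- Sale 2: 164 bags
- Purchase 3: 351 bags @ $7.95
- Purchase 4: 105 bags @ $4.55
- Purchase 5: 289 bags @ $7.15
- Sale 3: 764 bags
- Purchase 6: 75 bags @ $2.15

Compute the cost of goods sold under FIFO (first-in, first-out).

Sale 1 (284) [FIFO — oldest first]: 238 @ $10.40 + 46 @ $9.50 = $2,912.20
Sale 2 (164) [FIFO — oldest first]: 95 @ $9.50 + 69 @ $7.90 = $1,447.60
Sale 3 (764) [FIFO — oldest first]: 211 @ $7.90 + 351 @ $7.95 + 105 @ $4.55 + 97 @ $7.15 = $5,628.65
Total COGS = $2,912.20 + $1,447.60 + $5,628.65 = $9,988.45
Ending inventory: 192 @ $7.15 + 75 @ $2.15 = $1,534.05

COGS = $9,988.45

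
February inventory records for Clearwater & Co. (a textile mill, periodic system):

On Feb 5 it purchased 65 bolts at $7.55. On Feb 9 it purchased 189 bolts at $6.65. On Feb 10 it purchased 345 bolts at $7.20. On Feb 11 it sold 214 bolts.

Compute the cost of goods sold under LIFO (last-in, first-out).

COGS = $1,540.80

Feb 11, 214 sold [LIFO — newest first]: 214 @ $7.20 = $1,540.80
Ending inventory: 65 @ $7.55 + 189 @ $6.65 + 131 @ $7.20 = $2,690.80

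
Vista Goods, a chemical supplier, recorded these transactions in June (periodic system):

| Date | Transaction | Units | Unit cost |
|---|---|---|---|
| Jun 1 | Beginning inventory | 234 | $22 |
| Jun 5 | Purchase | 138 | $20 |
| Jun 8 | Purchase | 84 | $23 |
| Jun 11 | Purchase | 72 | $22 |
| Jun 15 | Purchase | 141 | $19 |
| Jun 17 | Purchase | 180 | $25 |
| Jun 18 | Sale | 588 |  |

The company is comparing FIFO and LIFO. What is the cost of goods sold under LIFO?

COGS = $12,915

FIFO COGS: 234 @ $22 + 138 @ $20 + 84 @ $23 + 72 @ $22 + 60 @ $19 = $12,564
LIFO COGS: 180 @ $25 + 141 @ $19 + 72 @ $22 + 84 @ $23 + 111 @ $20 = $12,915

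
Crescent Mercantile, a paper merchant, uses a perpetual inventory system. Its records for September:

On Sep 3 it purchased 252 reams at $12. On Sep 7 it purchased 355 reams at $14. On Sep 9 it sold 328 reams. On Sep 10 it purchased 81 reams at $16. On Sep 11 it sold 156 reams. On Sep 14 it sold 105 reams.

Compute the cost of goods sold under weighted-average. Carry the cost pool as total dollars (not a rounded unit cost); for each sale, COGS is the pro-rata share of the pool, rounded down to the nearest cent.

After Sep 3: 252 on hand, pool $3,024.00 (≈ $12.0000 each)
After Sep 7: 607 on hand, pool $7,994.00 (≈ $13.1697 each)
Sep 9, sell 328: 328/607 × $7,994.00 → $4,319.65
After Sep 10: 360 on hand, pool $4,970.35 (≈ $13.8065 each)
Sep 11, sell 156: 156/360 × $4,970.35 → $2,153.81
Sep 14, sell 105: 105/204 × $2,816.54 → $1,449.68
Total COGS = $4,319.65 + $2,153.81 + $1,449.68 = $7,923.14
Ending inventory (cost pool remaining) = $1,366.86
Check: goods available $9,290.00 = COGS $7,923.14 + ending $1,366.86

COGS = $7,923.14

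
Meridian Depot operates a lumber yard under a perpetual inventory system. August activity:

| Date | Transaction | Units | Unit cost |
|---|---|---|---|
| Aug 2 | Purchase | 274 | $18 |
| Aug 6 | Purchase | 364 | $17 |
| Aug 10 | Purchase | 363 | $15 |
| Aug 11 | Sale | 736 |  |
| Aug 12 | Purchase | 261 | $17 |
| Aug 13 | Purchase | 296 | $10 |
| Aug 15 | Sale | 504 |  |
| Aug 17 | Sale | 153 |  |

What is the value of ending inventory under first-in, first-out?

Aug 11, 736 sold [FIFO — oldest first]: 274 @ $18 + 364 @ $17 + 98 @ $15 = $12,590
Aug 15, 504 sold [FIFO — oldest first]: 265 @ $15 + 239 @ $17 = $8,038
Aug 17, 153 sold [FIFO — oldest first]: 22 @ $17 + 131 @ $10 = $1,684
Total COGS = $12,590 + $8,038 + $1,684 = $22,312
Ending inventory: 165 @ $10 = $1,650

Ending inventory = $1,650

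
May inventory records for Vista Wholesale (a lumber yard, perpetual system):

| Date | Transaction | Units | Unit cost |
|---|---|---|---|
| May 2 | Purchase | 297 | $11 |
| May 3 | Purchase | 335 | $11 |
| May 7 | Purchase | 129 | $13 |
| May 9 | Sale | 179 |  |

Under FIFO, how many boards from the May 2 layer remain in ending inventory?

May 9, 179 sold [FIFO — oldest first]: 179 @ $11 = $1,969
Ending inventory: 118 @ $11 + 335 @ $11 + 129 @ $13 = $6,660

118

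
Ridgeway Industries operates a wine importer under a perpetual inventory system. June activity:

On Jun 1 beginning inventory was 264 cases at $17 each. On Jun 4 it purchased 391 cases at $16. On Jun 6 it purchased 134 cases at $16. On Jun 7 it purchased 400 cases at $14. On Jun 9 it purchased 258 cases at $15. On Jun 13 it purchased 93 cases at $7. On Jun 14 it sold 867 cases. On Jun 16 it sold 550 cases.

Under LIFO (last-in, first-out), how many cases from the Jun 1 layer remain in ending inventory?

123

Jun 14, 867 sold [LIFO — newest first]: 93 @ $7 + 258 @ $15 + 400 @ $14 + 116 @ $16 = $11,977
Jun 16, 550 sold [LIFO — newest first]: 18 @ $16 + 391 @ $16 + 141 @ $17 = $8,941
Total COGS = $11,977 + $8,941 = $20,918
Ending inventory: 123 @ $17 = $2,091
Check: goods available $23,009 = COGS $20,918 + ending $2,091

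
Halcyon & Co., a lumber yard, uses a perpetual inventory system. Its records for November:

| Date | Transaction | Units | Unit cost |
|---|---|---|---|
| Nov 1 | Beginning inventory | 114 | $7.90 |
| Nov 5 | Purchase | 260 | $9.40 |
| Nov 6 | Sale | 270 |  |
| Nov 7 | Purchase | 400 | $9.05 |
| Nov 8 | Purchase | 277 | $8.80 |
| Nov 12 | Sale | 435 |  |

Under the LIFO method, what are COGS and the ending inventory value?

COGS = $6,390.50; ending inventory = $3,011.70

Nov 6, 270 sold [LIFO — newest first]: 260 @ $9.40 + 10 @ $7.90 = $2,523.00
Nov 12, 435 sold [LIFO — newest first]: 277 @ $8.80 + 158 @ $9.05 = $3,867.50
Total COGS = $2,523.00 + $3,867.50 = $6,390.50
Ending inventory: 104 @ $7.90 + 242 @ $9.05 = $3,011.70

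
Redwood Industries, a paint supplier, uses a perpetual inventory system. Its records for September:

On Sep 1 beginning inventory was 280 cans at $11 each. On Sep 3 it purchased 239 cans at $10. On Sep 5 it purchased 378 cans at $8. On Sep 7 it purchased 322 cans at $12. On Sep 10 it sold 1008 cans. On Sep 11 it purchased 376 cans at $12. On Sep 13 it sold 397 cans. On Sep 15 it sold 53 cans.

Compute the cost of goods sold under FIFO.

COGS = $15,226

Sep 10, 1008 sold [FIFO — oldest first]: 280 @ $11 + 239 @ $10 + 378 @ $8 + 111 @ $12 = $9,826
Sep 13, 397 sold [FIFO — oldest first]: 211 @ $12 + 186 @ $12 = $4,764
Sep 15, 53 sold [FIFO — oldest first]: 53 @ $12 = $636
Total COGS = $9,826 + $4,764 + $636 = $15,226
Ending inventory: 137 @ $12 = $1,644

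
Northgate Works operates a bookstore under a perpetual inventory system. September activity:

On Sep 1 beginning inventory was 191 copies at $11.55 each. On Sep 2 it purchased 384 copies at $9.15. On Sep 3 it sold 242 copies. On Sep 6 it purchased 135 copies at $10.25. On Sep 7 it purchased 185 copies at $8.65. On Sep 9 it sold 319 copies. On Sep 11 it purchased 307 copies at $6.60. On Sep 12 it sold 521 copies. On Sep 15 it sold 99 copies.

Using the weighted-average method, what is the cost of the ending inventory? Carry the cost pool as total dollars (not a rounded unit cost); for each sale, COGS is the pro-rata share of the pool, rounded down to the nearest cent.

After Sep 1: 191 on hand, pool $2,206.05 (≈ $11.5500 each)
After Sep 2: 575 on hand, pool $5,719.65 (≈ $9.9472 each)
Sep 3, sell 242: 242/575 × $5,719.65 → $2,407.22
After Sep 6: 468 on hand, pool $4,696.18 (≈ $10.0346 each)
After Sep 7: 653 on hand, pool $6,296.43 (≈ $9.6423 each)
Sep 9, sell 319: 319/653 × $6,296.43 → $3,075.89
After Sep 11: 641 on hand, pool $5,246.74 (≈ $8.1852 each)
Sep 12, sell 521: 521/641 × $5,246.74 → $4,264.51
Sep 15, sell 99: 99/120 × $982.23 → $810.33
Total COGS = $2,407.22 + $3,075.89 + $4,264.51 + $810.33 = $10,557.95
Ending inventory (cost pool remaining) = $171.90
Check: goods available $10,729.85 = COGS $10,557.95 + ending $171.90

Ending inventory = $171.90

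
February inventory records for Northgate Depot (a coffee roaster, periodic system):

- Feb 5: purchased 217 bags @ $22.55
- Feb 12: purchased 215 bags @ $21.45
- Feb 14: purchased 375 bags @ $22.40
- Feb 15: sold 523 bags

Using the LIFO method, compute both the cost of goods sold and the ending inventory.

Feb 15, 523 sold [LIFO — newest first]: 375 @ $22.40 + 148 @ $21.45 = $11,574.60
Ending inventory: 217 @ $22.55 + 67 @ $21.45 = $6,330.50

COGS = $11,574.60; ending inventory = $6,330.50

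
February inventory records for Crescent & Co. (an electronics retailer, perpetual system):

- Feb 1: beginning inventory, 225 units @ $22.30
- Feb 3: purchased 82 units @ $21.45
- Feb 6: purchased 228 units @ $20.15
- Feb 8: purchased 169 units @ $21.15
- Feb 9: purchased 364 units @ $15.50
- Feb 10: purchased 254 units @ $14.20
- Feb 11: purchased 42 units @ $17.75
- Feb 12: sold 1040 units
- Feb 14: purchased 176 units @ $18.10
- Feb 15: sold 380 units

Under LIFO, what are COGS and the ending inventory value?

Feb 12, 1040 sold [LIFO — newest first]: 42 @ $17.75 + 254 @ $14.20 + 364 @ $15.50 + 169 @ $21.15 + 211 @ $20.15 = $17,820.30
Feb 15, 380 sold [LIFO — newest first]: 176 @ $18.10 + 17 @ $20.15 + 82 @ $21.45 + 105 @ $22.30 = $7,628.55
Total COGS = $17,820.30 + $7,628.55 = $25,448.85
Ending inventory: 120 @ $22.30 = $2,676.00
Check: goods available $28,124.85 = COGS $25,448.85 + ending $2,676.00

COGS = $25,448.85; ending inventory = $2,676.00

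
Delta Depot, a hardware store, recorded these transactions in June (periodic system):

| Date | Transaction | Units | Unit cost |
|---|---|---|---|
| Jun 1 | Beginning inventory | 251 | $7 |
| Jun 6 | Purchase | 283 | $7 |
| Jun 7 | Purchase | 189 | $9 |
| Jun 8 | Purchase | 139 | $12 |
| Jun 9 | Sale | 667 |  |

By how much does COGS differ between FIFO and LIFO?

$807

FIFO COGS: 251 @ $7 + 283 @ $7 + 133 @ $9 = $4,935
LIFO COGS: 139 @ $12 + 189 @ $9 + 283 @ $7 + 56 @ $7 = $5,742
Difference = |$4,935 − $5,742| = $807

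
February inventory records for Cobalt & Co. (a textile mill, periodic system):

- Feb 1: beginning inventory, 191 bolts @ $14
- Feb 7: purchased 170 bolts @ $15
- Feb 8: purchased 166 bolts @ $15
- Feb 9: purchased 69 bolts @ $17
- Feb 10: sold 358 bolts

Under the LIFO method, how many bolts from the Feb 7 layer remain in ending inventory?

47

Feb 10, 358 sold [LIFO — newest first]: 69 @ $17 + 166 @ $15 + 123 @ $15 = $5,508
Ending inventory: 191 @ $14 + 47 @ $15 = $3,379
Check: goods available $8,887 = COGS $5,508 + ending $3,379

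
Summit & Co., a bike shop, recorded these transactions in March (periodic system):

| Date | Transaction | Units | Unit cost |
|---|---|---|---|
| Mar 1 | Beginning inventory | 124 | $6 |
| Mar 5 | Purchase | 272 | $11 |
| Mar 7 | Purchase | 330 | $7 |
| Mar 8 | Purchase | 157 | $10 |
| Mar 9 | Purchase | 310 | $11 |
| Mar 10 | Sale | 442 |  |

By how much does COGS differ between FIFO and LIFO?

FIFO COGS: 124 @ $6 + 272 @ $11 + 46 @ $7 = $4,058
LIFO COGS: 310 @ $11 + 132 @ $10 = $4,730
Difference = |$4,058 − $4,730| = $672

$672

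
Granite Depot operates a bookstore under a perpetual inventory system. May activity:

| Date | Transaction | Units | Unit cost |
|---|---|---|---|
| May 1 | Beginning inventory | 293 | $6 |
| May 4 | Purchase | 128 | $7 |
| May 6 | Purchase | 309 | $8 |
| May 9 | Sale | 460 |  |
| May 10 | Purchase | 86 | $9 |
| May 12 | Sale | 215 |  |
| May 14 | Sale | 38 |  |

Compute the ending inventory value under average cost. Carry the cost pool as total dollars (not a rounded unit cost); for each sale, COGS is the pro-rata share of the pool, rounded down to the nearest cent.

After May 1: 293 on hand, pool $1,758.00 (≈ $6.0000 each)
After May 4: 421 on hand, pool $2,654.00 (≈ $6.3040 each)
After May 6: 730 on hand, pool $5,126.00 (≈ $7.0219 each)
May 9, sell 460: 460/730 × $5,126.00 → $3,230.08
After May 10: 356 on hand, pool $2,669.92 (≈ $7.4998 each)
May 12, sell 215: 215/356 × $2,669.92 → $1,612.45
May 14, sell 38: 38/141 × $1,057.47 → $284.99
Total COGS = $3,230.08 + $1,612.45 + $284.99 = $5,127.52
Ending inventory (cost pool remaining) = $772.48

Ending inventory = $772.48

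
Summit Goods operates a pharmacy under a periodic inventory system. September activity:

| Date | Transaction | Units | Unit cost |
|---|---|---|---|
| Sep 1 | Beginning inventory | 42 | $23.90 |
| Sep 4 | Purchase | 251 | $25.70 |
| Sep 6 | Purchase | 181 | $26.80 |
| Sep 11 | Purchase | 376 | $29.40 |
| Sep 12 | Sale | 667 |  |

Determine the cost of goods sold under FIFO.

Sep 12, 667 sold [FIFO — oldest first]: 42 @ $23.90 + 251 @ $25.70 + 181 @ $26.80 + 193 @ $29.40 = $17,979.50
Ending inventory: 183 @ $29.40 = $5,380.20

COGS = $17,979.50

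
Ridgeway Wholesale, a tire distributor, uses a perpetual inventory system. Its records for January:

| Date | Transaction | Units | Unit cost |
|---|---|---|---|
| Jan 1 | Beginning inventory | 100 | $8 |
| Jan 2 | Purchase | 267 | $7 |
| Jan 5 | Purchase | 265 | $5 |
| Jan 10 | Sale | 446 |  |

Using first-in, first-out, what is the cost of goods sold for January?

COGS = $3,064

Jan 10, 446 sold [FIFO — oldest first]: 100 @ $8 + 267 @ $7 + 79 @ $5 = $3,064
Ending inventory: 186 @ $5 = $930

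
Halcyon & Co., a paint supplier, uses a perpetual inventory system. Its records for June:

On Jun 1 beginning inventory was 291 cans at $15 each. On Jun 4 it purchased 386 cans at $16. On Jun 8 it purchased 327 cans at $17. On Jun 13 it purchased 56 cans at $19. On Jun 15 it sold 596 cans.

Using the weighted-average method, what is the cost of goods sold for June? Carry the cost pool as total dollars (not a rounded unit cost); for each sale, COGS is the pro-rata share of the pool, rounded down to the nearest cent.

COGS = $9,650.70

After Jun 1: 291 on hand, pool $4,365.00 (≈ $15.0000 each)
After Jun 4: 677 on hand, pool $10,541.00 (≈ $15.5702 each)
After Jun 8: 1004 on hand, pool $16,100.00 (≈ $16.0359 each)
After Jun 13: 1060 on hand, pool $17,164.00 (≈ $16.1925 each)
Jun 15, sell 596: 596/1060 × $17,164.00 → $9,650.70
Ending inventory (cost pool remaining) = $7,513.30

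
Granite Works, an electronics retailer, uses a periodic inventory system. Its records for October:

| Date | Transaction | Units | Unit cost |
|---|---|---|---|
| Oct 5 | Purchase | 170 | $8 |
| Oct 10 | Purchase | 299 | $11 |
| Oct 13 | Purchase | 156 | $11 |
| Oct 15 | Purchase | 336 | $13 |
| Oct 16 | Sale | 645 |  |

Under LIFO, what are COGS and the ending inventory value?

Oct 16, 645 sold [LIFO — newest first]: 336 @ $13 + 156 @ $11 + 153 @ $11 = $7,767
Ending inventory: 170 @ $8 + 146 @ $11 = $2,966
Check: goods available $10,733 = COGS $7,767 + ending $2,966

COGS = $7,767; ending inventory = $2,966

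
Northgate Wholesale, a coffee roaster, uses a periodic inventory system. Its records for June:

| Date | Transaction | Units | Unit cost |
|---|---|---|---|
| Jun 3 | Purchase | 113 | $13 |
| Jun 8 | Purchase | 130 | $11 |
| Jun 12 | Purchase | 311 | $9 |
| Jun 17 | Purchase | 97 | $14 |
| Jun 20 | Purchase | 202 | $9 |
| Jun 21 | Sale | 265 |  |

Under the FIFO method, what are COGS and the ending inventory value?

Jun 21, 265 sold [FIFO — oldest first]: 113 @ $13 + 130 @ $11 + 22 @ $9 = $3,097
Ending inventory: 289 @ $9 + 97 @ $14 + 202 @ $9 = $5,777

COGS = $3,097; ending inventory = $5,777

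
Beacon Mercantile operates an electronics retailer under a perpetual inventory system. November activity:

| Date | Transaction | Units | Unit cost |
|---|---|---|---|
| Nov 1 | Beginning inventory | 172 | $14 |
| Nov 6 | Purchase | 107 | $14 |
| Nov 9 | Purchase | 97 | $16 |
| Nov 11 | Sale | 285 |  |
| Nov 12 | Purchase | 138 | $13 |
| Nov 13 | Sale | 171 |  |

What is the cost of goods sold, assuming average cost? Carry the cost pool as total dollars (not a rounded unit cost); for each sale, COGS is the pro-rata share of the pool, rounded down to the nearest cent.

COGS = $6,463.05

After Nov 1: 172 on hand, pool $2,408.00 (≈ $14.0000 each)
After Nov 6: 279 on hand, pool $3,906.00 (≈ $14.0000 each)
After Nov 9: 376 on hand, pool $5,458.00 (≈ $14.5160 each)
Nov 11, sell 285: 285/376 × $5,458.00 → $4,137.04
After Nov 12: 229 on hand, pool $3,114.96 (≈ $13.6024 each)
Nov 13, sell 171: 171/229 × $3,114.96 → $2,326.01
Total COGS = $4,137.04 + $2,326.01 = $6,463.05
Ending inventory (cost pool remaining) = $788.95
Check: goods available $7,252.00 = COGS $6,463.05 + ending $788.95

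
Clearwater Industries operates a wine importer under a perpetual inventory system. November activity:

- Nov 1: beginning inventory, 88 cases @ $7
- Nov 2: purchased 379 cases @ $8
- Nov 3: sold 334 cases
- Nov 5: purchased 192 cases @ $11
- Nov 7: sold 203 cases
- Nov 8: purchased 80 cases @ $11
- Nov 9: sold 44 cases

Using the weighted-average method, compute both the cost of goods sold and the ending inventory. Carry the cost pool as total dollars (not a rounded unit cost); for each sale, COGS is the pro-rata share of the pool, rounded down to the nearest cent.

COGS = $5,026.50; ending inventory = $1,613.50

After Nov 1: 88 on hand, pool $616.00 (≈ $7.0000 each)
After Nov 2: 467 on hand, pool $3,648.00 (≈ $7.8116 each)
Nov 3, sell 334: 334/467 × $3,648.00 → $2,609.06
After Nov 5: 325 on hand, pool $3,150.94 (≈ $9.6952 each)
Nov 7, sell 203: 203/325 × $3,150.94 → $1,968.12
After Nov 8: 202 on hand, pool $2,062.82 (≈ $10.2120 each)
Nov 9, sell 44: 44/202 × $2,062.82 → $449.32
Total COGS = $2,609.06 + $1,968.12 + $449.32 = $5,026.50
Ending inventory (cost pool remaining) = $1,613.50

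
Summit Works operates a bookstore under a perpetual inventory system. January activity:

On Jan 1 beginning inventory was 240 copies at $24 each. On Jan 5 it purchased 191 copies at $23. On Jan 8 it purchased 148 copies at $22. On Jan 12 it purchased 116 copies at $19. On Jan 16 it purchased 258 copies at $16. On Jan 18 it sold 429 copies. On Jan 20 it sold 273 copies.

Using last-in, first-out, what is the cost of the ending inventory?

Ending inventory = $6,013

Jan 18, 429 sold [LIFO — newest first]: 258 @ $16 + 116 @ $19 + 55 @ $22 = $7,542
Jan 20, 273 sold [LIFO — newest first]: 93 @ $22 + 180 @ $23 = $6,186
Total COGS = $7,542 + $6,186 = $13,728
Ending inventory: 240 @ $24 + 11 @ $23 = $6,013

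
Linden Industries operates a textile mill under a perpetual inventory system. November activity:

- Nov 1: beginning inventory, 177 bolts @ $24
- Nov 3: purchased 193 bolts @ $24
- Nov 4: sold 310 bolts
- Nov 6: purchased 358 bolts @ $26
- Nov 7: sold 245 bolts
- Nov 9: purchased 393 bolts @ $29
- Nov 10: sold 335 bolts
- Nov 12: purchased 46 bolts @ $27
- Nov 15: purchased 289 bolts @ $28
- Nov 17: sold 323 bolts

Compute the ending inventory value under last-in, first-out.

Nov 4, 310 sold [LIFO — newest first]: 193 @ $24 + 117 @ $24 = $7,440
Nov 7, 245 sold [LIFO — newest first]: 245 @ $26 = $6,370
Nov 10, 335 sold [LIFO — newest first]: 335 @ $29 = $9,715
Nov 17, 323 sold [LIFO — newest first]: 289 @ $28 + 34 @ $27 = $9,010
Total COGS = $7,440 + $6,370 + $9,715 + $9,010 = $32,535
Ending inventory: 60 @ $24 + 113 @ $26 + 58 @ $29 + 12 @ $27 = $6,384
Check: goods available $38,919 = COGS $32,535 + ending $6,384

Ending inventory = $6,384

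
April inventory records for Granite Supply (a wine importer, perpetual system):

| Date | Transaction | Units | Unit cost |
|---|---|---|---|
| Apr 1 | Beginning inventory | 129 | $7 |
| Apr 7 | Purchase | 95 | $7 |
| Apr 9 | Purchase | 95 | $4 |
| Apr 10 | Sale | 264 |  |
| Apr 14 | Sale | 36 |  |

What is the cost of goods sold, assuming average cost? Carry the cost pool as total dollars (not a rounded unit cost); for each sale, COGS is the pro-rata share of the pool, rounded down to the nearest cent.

After Apr 1: 129 on hand, pool $903.00 (≈ $7.0000 each)
After Apr 7: 224 on hand, pool $1,568.00 (≈ $7.0000 each)
After Apr 9: 319 on hand, pool $1,948.00 (≈ $6.1066 each)
Apr 10, sell 264: 264/319 × $1,948.00 → $1,612.13
Apr 14, sell 36: 36/55 × $335.87 → $219.84
Total COGS = $1,612.13 + $219.84 = $1,831.97
Ending inventory (cost pool remaining) = $116.03

COGS = $1,831.97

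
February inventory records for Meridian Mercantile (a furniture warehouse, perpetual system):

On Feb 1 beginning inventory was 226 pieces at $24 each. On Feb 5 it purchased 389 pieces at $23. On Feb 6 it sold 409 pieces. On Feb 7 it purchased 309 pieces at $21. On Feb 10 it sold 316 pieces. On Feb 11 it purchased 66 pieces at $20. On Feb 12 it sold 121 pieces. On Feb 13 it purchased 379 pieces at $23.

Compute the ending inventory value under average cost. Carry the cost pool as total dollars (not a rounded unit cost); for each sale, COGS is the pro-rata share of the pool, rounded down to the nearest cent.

After Feb 1: 226 on hand, pool $5,424.00 (≈ $24.0000 each)
After Feb 5: 615 on hand, pool $14,371.00 (≈ $23.3675 each)
Feb 6, sell 409: 409/615 × $14,371.00 → $9,557.29
After Feb 7: 515 on hand, pool $11,302.71 (≈ $21.9470 each)
Feb 10, sell 316: 316/515 × $11,302.71 → $6,935.25
After Feb 11: 265 on hand, pool $5,687.46 (≈ $21.4621 each)
Feb 12, sell 121: 121/265 × $5,687.46 → $2,596.91
After Feb 13: 523 on hand, pool $11,807.55 (≈ $22.5766 each)
Total COGS = $9,557.29 + $6,935.25 + $2,596.91 = $19,089.45
Ending inventory (cost pool remaining) = $11,807.55
Check: goods available $30,897.00 = COGS $19,089.45 + ending $11,807.55

Ending inventory = $11,807.55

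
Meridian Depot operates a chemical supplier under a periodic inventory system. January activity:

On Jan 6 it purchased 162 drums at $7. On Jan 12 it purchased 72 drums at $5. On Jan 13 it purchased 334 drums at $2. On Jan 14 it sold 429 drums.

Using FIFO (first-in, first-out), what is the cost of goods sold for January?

Jan 14, 429 sold [FIFO — oldest first]: 162 @ $7 + 72 @ $5 + 195 @ $2 = $1,884
Ending inventory: 139 @ $2 = $278

COGS = $1,884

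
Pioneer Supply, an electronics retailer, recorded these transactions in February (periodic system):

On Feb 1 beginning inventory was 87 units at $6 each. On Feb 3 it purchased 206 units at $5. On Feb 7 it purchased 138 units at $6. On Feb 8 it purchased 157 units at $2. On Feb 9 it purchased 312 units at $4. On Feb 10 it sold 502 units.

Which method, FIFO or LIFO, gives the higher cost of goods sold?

FIFO

FIFO COGS: 87 @ $6 + 206 @ $5 + 138 @ $6 + 71 @ $2 = $2,522
LIFO COGS: 312 @ $4 + 157 @ $2 + 33 @ $6 = $1,760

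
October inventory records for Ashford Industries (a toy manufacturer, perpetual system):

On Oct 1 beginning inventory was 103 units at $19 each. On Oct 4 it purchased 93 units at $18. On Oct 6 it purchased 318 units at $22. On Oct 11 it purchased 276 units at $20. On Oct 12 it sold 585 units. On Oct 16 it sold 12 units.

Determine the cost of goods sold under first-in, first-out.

Oct 12, 585 sold [FIFO — oldest first]: 103 @ $19 + 93 @ $18 + 318 @ $22 + 71 @ $20 = $12,047
Oct 16, 12 sold [FIFO — oldest first]: 12 @ $20 = $240
Total COGS = $12,047 + $240 = $12,287
Ending inventory: 193 @ $20 = $3,860
Check: goods available $16,147 = COGS $12,287 + ending $3,860

COGS = $12,287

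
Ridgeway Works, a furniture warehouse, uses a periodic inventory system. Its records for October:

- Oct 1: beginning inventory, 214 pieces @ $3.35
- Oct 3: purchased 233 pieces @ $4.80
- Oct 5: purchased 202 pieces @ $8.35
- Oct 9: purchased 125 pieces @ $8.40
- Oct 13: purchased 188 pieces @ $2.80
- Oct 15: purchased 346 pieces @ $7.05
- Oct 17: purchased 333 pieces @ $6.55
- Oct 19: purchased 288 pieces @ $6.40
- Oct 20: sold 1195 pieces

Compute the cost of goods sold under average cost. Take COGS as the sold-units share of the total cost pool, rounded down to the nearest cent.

COGS = $7,162.59

Oct 20, sell 1195: 1195/1929 × $11,562.05 → $7,162.59
Ending inventory (cost pool remaining) = $4,399.46
Check: goods available $11,562.05 = COGS $7,162.59 + ending $4,399.46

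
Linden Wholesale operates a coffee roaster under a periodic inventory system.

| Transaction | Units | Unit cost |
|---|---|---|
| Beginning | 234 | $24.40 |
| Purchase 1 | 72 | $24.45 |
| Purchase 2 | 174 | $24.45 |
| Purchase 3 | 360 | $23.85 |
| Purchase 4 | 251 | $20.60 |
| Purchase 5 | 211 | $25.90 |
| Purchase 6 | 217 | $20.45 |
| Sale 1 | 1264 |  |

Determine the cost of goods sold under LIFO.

Sale 1 (1264) [LIFO — newest first]: 217 @ $20.45 + 211 @ $25.90 + 251 @ $20.60 + 360 @ $23.85 + 174 @ $24.45 + 51 @ $24.45 = $29,160.40
Ending inventory: 234 @ $24.40 + 21 @ $24.45 = $6,223.05
Check: goods available $35,383.45 = COGS $29,160.40 + ending $6,223.05

COGS = $29,160.40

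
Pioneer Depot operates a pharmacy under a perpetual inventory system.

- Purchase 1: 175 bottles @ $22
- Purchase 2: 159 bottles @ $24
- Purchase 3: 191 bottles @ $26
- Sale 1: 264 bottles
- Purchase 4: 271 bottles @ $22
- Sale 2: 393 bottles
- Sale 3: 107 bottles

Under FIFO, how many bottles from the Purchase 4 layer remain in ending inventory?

Sale 1 (264) [FIFO — oldest first]: 175 @ $22 + 89 @ $24 = $5,986
Sale 2 (393) [FIFO — oldest first]: 70 @ $24 + 191 @ $26 + 132 @ $22 = $9,550
Sale 3 (107) [FIFO — oldest first]: 107 @ $22 = $2,354
Total COGS = $5,986 + $9,550 + $2,354 = $17,890
Ending inventory: 32 @ $22 = $704

32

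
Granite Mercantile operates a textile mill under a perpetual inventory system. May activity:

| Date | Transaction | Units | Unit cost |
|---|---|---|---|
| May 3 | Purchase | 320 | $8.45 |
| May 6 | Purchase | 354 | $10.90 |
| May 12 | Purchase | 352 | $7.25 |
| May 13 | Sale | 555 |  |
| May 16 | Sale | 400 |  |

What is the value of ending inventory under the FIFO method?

Ending inventory = $514.75

May 13, 555 sold [FIFO — oldest first]: 320 @ $8.45 + 235 @ $10.90 = $5,265.50
May 16, 400 sold [FIFO — oldest first]: 119 @ $10.90 + 281 @ $7.25 = $3,334.35
Total COGS = $5,265.50 + $3,334.35 = $8,599.85
Ending inventory: 71 @ $7.25 = $514.75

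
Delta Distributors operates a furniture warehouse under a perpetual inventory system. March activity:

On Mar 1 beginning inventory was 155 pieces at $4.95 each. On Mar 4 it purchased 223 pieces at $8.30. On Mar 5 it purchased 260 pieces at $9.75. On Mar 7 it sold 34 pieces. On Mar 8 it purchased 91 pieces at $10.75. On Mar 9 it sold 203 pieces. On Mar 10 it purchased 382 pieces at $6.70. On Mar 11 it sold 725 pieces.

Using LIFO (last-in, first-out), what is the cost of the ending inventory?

Mar 7, 34 sold [LIFO — newest first]: 34 @ $9.75 = $331.50
Mar 9, 203 sold [LIFO — newest first]: 91 @ $10.75 + 112 @ $9.75 = $2,070.25
Mar 11, 725 sold [LIFO — newest first]: 382 @ $6.70 + 114 @ $9.75 + 223 @ $8.30 + 6 @ $4.95 = $5,551.50
Total COGS = $331.50 + $2,070.25 + $5,551.50 = $7,953.25
Ending inventory: 149 @ $4.95 = $737.55

Ending inventory = $737.55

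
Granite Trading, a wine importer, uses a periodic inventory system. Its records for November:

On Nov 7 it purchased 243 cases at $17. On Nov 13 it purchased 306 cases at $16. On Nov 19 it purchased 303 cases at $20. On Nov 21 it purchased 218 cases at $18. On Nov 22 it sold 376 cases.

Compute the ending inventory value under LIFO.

Nov 22, 376 sold [LIFO — newest first]: 218 @ $18 + 158 @ $20 = $7,084
Ending inventory: 243 @ $17 + 306 @ $16 + 145 @ $20 = $11,927

Ending inventory = $11,927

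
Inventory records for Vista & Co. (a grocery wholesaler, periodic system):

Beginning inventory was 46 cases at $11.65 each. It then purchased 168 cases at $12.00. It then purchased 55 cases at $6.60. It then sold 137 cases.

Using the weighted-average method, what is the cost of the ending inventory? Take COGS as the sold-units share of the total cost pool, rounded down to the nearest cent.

Sale 1, sell 137: 137/269 × $2,914.90 → $1,484.54
Ending inventory (cost pool remaining) = $1,430.36

Ending inventory = $1,430.36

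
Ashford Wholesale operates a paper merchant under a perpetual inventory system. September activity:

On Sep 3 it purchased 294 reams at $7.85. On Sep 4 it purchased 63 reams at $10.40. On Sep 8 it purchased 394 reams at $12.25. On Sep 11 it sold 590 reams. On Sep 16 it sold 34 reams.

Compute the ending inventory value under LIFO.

Ending inventory = $996.95

Sep 11, 590 sold [LIFO — newest first]: 394 @ $12.25 + 63 @ $10.40 + 133 @ $7.85 = $6,525.75
Sep 16, 34 sold [LIFO — newest first]: 34 @ $7.85 = $266.90
Total COGS = $6,525.75 + $266.90 = $6,792.65
Ending inventory: 127 @ $7.85 = $996.95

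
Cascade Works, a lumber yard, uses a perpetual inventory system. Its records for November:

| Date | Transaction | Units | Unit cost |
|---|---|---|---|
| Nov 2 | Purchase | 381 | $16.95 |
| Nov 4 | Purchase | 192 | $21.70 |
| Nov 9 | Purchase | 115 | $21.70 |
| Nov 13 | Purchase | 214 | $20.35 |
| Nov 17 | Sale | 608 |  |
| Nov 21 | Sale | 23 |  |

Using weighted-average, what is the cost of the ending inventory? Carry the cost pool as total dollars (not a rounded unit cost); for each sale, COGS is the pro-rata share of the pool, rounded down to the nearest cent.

Ending inventory = $5,250.19

After Nov 2: 381 on hand, pool $6,457.95 (≈ $16.9500 each)
After Nov 4: 573 on hand, pool $10,624.35 (≈ $18.5416 each)
After Nov 9: 688 on hand, pool $13,119.85 (≈ $19.0695 each)
After Nov 13: 902 on hand, pool $17,474.75 (≈ $19.3733 each)
Nov 17, sell 608: 608/902 × $17,474.75 → $11,778.98
Nov 21, sell 23: 23/294 × $5,695.77 → $445.58
Total COGS = $11,778.98 + $445.58 = $12,224.56
Ending inventory (cost pool remaining) = $5,250.19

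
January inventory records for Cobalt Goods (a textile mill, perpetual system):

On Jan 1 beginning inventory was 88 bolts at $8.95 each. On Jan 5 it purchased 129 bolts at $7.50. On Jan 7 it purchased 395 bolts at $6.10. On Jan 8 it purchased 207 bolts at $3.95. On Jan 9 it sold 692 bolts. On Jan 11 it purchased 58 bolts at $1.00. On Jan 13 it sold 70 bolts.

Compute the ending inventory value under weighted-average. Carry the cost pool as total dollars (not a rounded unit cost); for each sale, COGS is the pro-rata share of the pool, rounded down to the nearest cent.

Ending inventory = $516.32

After Jan 1: 88 on hand, pool $787.60 (≈ $8.9500 each)
After Jan 5: 217 on hand, pool $1,755.10 (≈ $8.0880 each)
After Jan 7: 612 on hand, pool $4,164.60 (≈ $6.8049 each)
After Jan 8: 819 on hand, pool $4,982.25 (≈ $6.0833 each)
Jan 9, sell 692: 692/819 × $4,982.25 → $4,209.66
After Jan 11: 185 on hand, pool $830.59 (≈ $4.4897 each)
Jan 13, sell 70: 70/185 × $830.59 → $314.27
Total COGS = $4,209.66 + $314.27 = $4,523.93
Ending inventory (cost pool remaining) = $516.32
Check: goods available $5,040.25 = COGS $4,523.93 + ending $516.32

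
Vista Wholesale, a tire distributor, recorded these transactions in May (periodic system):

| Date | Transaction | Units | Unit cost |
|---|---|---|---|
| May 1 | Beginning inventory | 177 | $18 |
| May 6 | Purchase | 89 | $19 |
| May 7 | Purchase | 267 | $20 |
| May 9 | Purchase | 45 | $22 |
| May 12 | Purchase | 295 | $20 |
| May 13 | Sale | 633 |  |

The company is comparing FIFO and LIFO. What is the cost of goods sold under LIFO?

FIFO COGS: 177 @ $18 + 89 @ $19 + 267 @ $20 + 45 @ $22 + 55 @ $20 = $12,307
LIFO COGS: 295 @ $20 + 45 @ $22 + 267 @ $20 + 26 @ $19 = $12,724

COGS = $12,724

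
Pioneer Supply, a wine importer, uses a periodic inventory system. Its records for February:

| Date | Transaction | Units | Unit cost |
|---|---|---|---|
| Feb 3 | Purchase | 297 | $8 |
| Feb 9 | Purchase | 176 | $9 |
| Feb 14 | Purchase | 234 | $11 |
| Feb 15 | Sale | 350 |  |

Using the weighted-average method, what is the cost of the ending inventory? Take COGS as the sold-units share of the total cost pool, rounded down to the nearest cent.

Ending inventory = $3,299.35

Feb 15, sell 350: 350/707 × $6,534.00 → $3,234.65
Ending inventory (cost pool remaining) = $3,299.35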